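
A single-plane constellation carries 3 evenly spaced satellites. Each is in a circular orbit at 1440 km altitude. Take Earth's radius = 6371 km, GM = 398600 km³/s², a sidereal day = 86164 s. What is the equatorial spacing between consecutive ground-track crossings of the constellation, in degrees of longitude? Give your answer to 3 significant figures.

Semi-major axis a = 6371 + 1440 = 7811 km. Period T = 2π√(a³/μ) = 2π√(7811³/398600) = 6870.2 s = 114.50 min.
Single-satellite node shift = (6870.2/86164) × 360° = 28.70°.
With 3 satellites evenly phased, successive equator crossings are 28.70/3 = 9.568° apart.

9.57°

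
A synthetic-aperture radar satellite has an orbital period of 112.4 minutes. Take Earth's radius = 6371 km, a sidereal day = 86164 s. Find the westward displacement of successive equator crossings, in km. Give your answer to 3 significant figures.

T = 112.4 min = 6744.0 s.
During one orbit Earth rotates (6744.0 / 86164) × 360° = 28.18°.
At the equator that is 28.18° × (2π·6371/360) km/° = 28.18 × 111.2 = 3133 km.

3130 km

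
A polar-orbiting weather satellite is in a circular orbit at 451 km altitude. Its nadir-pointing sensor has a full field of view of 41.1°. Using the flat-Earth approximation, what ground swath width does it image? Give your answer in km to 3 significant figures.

338 km

Half-angle = 41.1°/2 = 20.55°.
Swath width ≈ 2h·tan(θ/2) = 2 × 451 × tan(20.55°) = 338.1 km.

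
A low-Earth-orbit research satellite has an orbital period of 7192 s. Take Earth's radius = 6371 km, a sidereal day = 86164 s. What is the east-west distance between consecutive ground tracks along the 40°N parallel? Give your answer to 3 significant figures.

2560 km

Node shift per orbit = (7192.0/86164) × 360° = 30.05°.
Equatorial spacing = 30.05 × 111.2 km/° = 3341 km.
At 40° latitude, spacing = 3341 × cos(40°) = 2560 km.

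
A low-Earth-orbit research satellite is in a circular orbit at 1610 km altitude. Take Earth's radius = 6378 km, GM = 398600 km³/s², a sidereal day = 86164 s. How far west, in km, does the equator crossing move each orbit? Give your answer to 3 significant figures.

Semi-major axis a = 6378 + 1610 = 7988 km. Period T = 2π√(a³/μ) = 2π√(7988³/398600) = 7105.1 s = 118.42 min.
During one orbit Earth rotates (7105.1 / 86164) × 360° = 29.69°.
At the equator that is 29.69° × (2π·6378/360) km/° = 29.69 × 111.3 = 3305 km.

3300 km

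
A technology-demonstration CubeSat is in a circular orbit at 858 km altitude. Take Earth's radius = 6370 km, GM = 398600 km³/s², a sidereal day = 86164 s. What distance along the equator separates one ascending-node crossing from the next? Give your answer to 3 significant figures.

2840 km

Semi-major axis a = 6370 + 858 = 7228 km. Period T = 2π√(a³/μ) = 2π√(7228³/398600) = 6115.6 s = 101.93 min.
During one orbit Earth rotates (6115.6 / 86164) × 360° = 25.55°.
At the equator that is 25.55° × (2π·6370/360) km/° = 25.55 × 111.2 = 2841 km.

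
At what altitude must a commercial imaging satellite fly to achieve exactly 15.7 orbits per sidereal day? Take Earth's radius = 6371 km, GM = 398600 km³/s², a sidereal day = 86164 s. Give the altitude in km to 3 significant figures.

Required period T = 86164 / 15.7 = 5488.2 s.
From T = 2π√(a³/μ): a = (μ T²/4π²)^(1/3) = (398600 × 5488.2² / 4π²)^(1/3) = 6725 km.
Altitude h = a − R = 6725 − 6371 = 354 km.

354 km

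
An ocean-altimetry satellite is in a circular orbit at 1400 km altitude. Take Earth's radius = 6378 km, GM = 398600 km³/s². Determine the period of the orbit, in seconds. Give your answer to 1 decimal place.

6826.7 seconds

Semi-major axis a = 6378 + 1400 = 7778 km. Period T = 2π√(a³/μ) = 2π√(7778³/398600) = 6826.7 s = 113.78 min.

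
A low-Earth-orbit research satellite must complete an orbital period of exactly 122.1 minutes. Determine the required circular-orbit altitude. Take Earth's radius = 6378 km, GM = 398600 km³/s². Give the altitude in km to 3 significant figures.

1770 km

T = 122.1 min = 7326.0 s.
From T = 2π√(a³/μ): a = (μ T²/4π²)^(1/3) = (398600 × 7326.0² / 4π²)^(1/3) = 8153 km.
Altitude h = a − R = 8153 − 6378 = 1775 km.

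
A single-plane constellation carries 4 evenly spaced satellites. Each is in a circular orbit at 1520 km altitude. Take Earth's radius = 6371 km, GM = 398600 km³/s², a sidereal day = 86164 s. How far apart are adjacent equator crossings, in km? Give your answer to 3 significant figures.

Semi-major axis a = 6371 + 1520 = 7891 km. Period T = 2π√(a³/μ) = 2π√(7891³/398600) = 6976.0 s = 116.27 min.
Single-satellite node shift = (6976.0/86164) × 360° = 29.15°.
With 4 satellites evenly phased, successive equator crossings are 29.15/4 = 7.287° apart.
That is 7.287 × 111.2 = 810 km at the equator.

810 km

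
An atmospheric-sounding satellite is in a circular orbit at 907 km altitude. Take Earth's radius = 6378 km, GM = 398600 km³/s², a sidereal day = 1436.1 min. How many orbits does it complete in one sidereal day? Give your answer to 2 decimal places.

13.92

Semi-major axis a = 6378 + 907 = 7285 km. Period T = 2π√(a³/μ) = 2π√(7285³/398600) = 6188.1 s = 103.13 min.
Orbits per sidereal day = 86166 / 6188.1 = 13.925.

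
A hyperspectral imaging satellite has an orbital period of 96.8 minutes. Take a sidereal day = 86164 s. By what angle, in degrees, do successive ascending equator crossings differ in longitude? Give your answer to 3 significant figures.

24.3°

T = 96.8 min = 5808.0 s.
During one orbit Earth rotates (5808.0 / 86164) × 360° = 24.27°.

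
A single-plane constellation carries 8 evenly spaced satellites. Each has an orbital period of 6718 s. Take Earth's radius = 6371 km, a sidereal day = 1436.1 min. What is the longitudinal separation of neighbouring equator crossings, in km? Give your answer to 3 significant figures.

390 km

Single-satellite node shift = (6718.0/86166) × 360° = 28.07°.
With 8 satellites evenly phased, successive equator crossings are 28.07/8 = 3.508° apart.
That is 3.508 × 111.2 = 390 km at the equator.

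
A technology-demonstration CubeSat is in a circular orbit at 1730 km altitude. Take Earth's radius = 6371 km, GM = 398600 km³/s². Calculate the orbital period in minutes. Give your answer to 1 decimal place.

Semi-major axis a = 6371 + 1730 = 8101 km. Period T = 2π√(a³/μ) = 2π√(8101³/398600) = 7256.4 s = 120.94 min.

120.9 min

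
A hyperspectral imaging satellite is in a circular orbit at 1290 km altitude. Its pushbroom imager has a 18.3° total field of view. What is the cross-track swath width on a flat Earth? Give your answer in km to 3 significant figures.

Half-angle = 18.3°/2 = 9.15°.
Swath width ≈ 2h·tan(θ/2) = 2 × 1290 × tan(9.15°) = 415.6 km.

416 km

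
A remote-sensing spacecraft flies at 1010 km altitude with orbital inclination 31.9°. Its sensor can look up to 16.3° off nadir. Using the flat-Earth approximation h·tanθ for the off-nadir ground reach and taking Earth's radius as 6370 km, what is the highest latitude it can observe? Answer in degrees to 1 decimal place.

For a prograde orbit the ground track reaches latitude ±i = ±31.9°.
Sensor half-swath on the ground ≈ 1010·tan(16.3°) = 295 km = 2.66° of latitude.
Maximum observable latitude ≈ 31.9 + 2.66 = 34.6°.

34.6°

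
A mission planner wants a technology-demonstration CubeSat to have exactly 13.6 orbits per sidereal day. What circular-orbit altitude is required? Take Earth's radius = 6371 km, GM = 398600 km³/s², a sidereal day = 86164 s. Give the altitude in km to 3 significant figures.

Required period T = 86164 / 13.6 = 6335.6 s.
From T = 2π√(a³/μ): a = (μ T²/4π²)^(1/3) = (398600 × 6335.6² / 4π²)^(1/3) = 7400 km.
Altitude h = a − R = 7400 − 6371 = 1029 km.

1030 km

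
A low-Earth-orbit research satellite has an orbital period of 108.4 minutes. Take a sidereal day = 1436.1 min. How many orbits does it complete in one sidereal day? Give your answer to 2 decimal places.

13.25

T = 108.4 min = 6504.0 s.
Orbits per sidereal day = 86166 / 6504.0 = 13.248.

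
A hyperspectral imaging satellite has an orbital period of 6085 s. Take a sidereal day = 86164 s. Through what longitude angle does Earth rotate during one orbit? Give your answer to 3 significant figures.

25.4°

During one orbit Earth rotates (6085.0 / 86164) × 360° = 25.42°.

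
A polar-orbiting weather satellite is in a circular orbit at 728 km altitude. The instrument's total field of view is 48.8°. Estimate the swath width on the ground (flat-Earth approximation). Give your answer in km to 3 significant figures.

660 km

Half-angle = 48.8°/2 = 24.4°.
Swath width ≈ 2h·tan(θ/2) = 2 × 728 × tan(24.4°) = 660.5 km.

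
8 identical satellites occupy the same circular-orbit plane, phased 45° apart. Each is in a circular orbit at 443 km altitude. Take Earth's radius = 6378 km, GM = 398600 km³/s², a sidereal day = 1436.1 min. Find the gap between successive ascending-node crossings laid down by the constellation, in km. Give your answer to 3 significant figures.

326 km

Semi-major axis a = 6378 + 443 = 6821 km. Period T = 2π√(a³/μ) = 2π√(6821³/398600) = 5606.4 s = 93.44 min.
Single-satellite node shift = (5606.4/86166) × 360° = 23.42°.
With 8 satellites evenly phased, successive equator crossings are 23.42/8 = 2.928° apart.
That is 2.928 × 111.3 = 326 km at the equator.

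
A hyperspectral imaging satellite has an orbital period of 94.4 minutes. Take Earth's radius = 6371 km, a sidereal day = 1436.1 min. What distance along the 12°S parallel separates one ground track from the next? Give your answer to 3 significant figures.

2570 km

T = 94.4 min = 5664.0 s.
Node shift per orbit = (5664.0/86166) × 360° = 23.66°.
Equatorial spacing = 23.66 × 111.2 km/° = 2631 km.
At 12° latitude, spacing = 2631 × cos(12°) = 2574 km.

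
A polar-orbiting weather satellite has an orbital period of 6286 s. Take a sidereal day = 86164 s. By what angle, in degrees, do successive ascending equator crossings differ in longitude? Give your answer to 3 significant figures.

26.3°

During one orbit Earth rotates (6286.0 / 86164) × 360° = 26.26°.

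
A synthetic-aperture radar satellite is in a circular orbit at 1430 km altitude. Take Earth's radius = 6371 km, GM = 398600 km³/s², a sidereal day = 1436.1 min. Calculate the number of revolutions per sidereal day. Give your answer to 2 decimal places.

Semi-major axis a = 6371 + 1430 = 7801 km. Period T = 2π√(a³/μ) = 2π√(7801³/398600) = 6857.0 s = 114.28 min.
Orbits per sidereal day = 86166 / 6857.0 = 12.566.

12.57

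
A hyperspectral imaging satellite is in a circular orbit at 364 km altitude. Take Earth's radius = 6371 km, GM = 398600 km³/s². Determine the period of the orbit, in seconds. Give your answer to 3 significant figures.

Semi-major axis a = 6371 + 364 = 6735 km. Period T = 2π√(a³/μ) = 2π√(6735³/398600) = 5500.7 s = 91.68 min.

5500 seconds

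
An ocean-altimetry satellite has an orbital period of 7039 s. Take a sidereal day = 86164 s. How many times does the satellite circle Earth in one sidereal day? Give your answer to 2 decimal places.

12.24

Orbits per sidereal day = 86164 / 7039.0 = 12.241.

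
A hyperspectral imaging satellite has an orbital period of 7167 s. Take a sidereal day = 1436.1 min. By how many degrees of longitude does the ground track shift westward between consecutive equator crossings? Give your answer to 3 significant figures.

29.9°

During one orbit Earth rotates (7167.0 / 86166) × 360° = 29.94°.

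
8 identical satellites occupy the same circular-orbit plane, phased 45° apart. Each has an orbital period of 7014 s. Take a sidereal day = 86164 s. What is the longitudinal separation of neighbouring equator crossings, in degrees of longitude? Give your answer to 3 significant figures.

Single-satellite node shift = (7014.0/86164) × 360° = 29.31°.
With 8 satellites evenly phased, successive equator crossings are 29.31/8 = 3.663° apart.

3.66°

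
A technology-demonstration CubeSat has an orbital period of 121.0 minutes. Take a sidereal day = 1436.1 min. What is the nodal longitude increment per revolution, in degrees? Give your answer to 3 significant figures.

30.3°

T = 121.0 min = 7260.0 s.
During one orbit Earth rotates (7260.0 / 86166) × 360° = 30.33°.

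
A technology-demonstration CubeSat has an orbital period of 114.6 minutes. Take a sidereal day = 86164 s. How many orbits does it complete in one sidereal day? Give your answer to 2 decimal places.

T = 114.6 min = 6876.0 s.
Orbits per sidereal day = 86164 / 6876.0 = 12.531.

12.53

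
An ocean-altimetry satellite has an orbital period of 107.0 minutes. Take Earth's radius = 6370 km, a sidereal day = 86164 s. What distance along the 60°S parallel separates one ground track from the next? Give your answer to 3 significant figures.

1490 km

T = 107.0 min = 6420.0 s.
Node shift per orbit = (6420.0/86164) × 360° = 26.82°.
Equatorial spacing = 26.82 × 111.2 km/° = 2982 km.
At 60° latitude, spacing = 2982 × cos(60°) = 1491 km.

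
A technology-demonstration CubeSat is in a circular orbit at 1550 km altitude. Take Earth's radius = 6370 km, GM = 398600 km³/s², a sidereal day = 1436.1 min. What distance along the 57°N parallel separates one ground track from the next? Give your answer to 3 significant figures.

1770 km

Semi-major axis a = 6370 + 1550 = 7920 km. Period T = 2π√(a³/μ) = 2π√(7920³/398600) = 7014.5 s = 116.91 min.
Node shift per orbit = (7014.5/86166) × 360° = 29.31°.
Equatorial spacing = 29.31 × 111.2 km/° = 3258 km.
At 57° latitude, spacing = 3258 × cos(57°) = 1775 km.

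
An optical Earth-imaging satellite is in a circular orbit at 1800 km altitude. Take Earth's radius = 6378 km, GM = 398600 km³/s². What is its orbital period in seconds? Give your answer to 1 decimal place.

7360.1 seconds

Semi-major axis a = 6378 + 1800 = 8178 km. Period T = 2π√(a³/μ) = 2π√(8178³/398600) = 7360.1 s = 122.67 min.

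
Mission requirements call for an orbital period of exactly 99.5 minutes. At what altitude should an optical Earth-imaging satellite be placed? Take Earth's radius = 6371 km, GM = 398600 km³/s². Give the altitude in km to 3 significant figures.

T = 99.5 min = 5970.0 s.
From T = 2π√(a³/μ): a = (μ T²/4π²)^(1/3) = (398600 × 5970.0² / 4π²)^(1/3) = 7113 km.
Altitude h = a − R = 7113 − 6371 = 742 km.

742 km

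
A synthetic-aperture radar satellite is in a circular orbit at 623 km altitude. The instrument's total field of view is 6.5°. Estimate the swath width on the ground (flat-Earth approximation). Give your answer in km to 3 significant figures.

Half-angle = 6.5°/2 = 3.25°.
Swath width ≈ 2h·tan(θ/2) = 2 × 623 × tan(3.25°) = 70.8 km.

70.8 km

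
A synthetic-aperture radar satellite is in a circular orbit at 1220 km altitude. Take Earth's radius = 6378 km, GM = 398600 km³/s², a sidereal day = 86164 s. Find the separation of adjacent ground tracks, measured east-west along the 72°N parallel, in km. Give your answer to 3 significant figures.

Semi-major axis a = 6378 + 1220 = 7598 km. Period T = 2π√(a³/μ) = 2π√(7598³/398600) = 6591.1 s = 109.85 min.
Node shift per orbit = (6591.1/86164) × 360° = 27.54°.
Equatorial spacing = 27.54 × 111.3 km/° = 3065 km.
At 72° latitude, spacing = 3065 × cos(72°) = 947 km.

947 km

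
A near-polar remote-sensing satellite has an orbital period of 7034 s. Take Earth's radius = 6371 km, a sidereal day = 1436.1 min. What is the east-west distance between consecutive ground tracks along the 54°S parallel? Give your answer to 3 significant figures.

Node shift per orbit = (7034.0/86166) × 360° = 29.39°.
Equatorial spacing = 29.39 × 111.2 km/° = 3268 km.
At 54° latitude, spacing = 3268 × cos(54°) = 1921 km.

1920 km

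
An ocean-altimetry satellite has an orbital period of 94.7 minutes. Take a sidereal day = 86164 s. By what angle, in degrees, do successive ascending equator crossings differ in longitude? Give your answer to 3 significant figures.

23.7°

T = 94.7 min = 5682.0 s.
During one orbit Earth rotates (5682.0 / 86164) × 360° = 23.74°.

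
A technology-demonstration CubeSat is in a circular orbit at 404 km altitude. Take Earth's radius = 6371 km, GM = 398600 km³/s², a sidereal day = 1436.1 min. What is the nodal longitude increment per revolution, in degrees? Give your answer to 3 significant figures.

Semi-major axis a = 6371 + 404 = 6775 km. Period T = 2π√(a³/μ) = 2π√(6775³/398600) = 5549.8 s = 92.50 min.
During one orbit Earth rotates (5549.8 / 86166) × 360° = 23.19°.

23.2°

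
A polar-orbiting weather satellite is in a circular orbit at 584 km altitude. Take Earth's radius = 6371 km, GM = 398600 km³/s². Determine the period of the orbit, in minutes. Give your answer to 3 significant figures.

96.2 min

Semi-major axis a = 6371 + 584 = 6955 km. Period T = 2π√(a³/μ) = 2π√(6955³/398600) = 5772.4 s = 96.21 min.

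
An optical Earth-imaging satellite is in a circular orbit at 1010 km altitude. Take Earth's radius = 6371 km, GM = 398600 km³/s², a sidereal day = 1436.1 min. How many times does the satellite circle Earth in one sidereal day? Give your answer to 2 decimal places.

13.65

Semi-major axis a = 6371 + 1010 = 7381 km. Period T = 2π√(a³/μ) = 2π√(7381³/398600) = 6310.8 s = 105.18 min.
Orbits per sidereal day = 86166 / 6310.8 = 13.654.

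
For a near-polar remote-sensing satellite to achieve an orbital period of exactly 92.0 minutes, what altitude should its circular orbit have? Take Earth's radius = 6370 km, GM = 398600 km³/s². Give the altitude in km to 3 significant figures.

T = 92.0 min = 5520.0 s.
From T = 2π√(a³/μ): a = (μ T²/4π²)^(1/3) = (398600 × 5520.0² / 4π²)^(1/3) = 6751 km.
Altitude h = a − R = 6751 − 6370 = 381 km.

381 km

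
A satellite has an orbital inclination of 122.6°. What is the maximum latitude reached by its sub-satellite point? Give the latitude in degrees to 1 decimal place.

Retrograde orbit: the ground track reaches ±(180° − i) = ±(180 − 122.6) = ±57.4°.

57.4°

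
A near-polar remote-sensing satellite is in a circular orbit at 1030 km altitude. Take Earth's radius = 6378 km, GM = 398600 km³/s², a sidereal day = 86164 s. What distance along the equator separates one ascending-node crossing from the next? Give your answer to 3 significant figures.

Semi-major axis a = 6378 + 1030 = 7408 km. Period T = 2π√(a³/μ) = 2π√(7408³/398600) = 6345.5 s = 105.76 min.
During one orbit Earth rotates (6345.5 / 86164) × 360° = 26.51°.
At the equator that is 26.51° × (2π·6378/360) km/° = 26.51 × 111.3 = 2951 km.

2950 km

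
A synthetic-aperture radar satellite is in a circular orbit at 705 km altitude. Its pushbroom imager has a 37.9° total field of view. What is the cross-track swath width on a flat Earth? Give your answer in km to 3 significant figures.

Half-angle = 37.9°/2 = 18.95°.
Swath width ≈ 2h·tan(θ/2) = 2 × 705 × tan(18.95°) = 484.1 km.

484 km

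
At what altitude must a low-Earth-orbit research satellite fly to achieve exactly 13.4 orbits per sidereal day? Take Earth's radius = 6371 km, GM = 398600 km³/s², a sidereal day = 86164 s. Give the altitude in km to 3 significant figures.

Required period T = 86164 / 13.4 = 6430.1 s.
From T = 2π√(a³/μ): a = (μ T²/4π²)^(1/3) = (398600 × 6430.1² / 4π²)^(1/3) = 7474 km.
Altitude h = a − R = 7474 − 6371 = 1103 km.

1100 km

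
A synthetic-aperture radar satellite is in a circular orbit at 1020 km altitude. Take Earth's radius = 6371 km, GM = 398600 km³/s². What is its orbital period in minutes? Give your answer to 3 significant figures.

Semi-major axis a = 6371 + 1020 = 7391 km. Period T = 2π√(a³/μ) = 2π√(7391³/398600) = 6323.6 s = 105.39 min.

105 min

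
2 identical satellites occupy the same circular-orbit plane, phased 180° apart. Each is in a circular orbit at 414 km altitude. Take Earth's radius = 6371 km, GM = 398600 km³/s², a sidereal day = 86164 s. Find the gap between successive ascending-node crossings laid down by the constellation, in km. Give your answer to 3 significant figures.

1290 km

Semi-major axis a = 6371 + 414 = 6785 km. Period T = 2π√(a³/μ) = 2π√(6785³/398600) = 5562.1 s = 92.70 min.
Single-satellite node shift = (5562.1/86164) × 360° = 23.24°.
With 2 satellites evenly phased, successive equator crossings are 23.24/2 = 11.619° apart.
That is 11.619 × 111.2 = 1292 km at the equator.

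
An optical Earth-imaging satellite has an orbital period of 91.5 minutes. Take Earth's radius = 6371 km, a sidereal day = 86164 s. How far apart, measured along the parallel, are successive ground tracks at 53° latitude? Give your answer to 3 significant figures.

T = 91.5 min = 5490.0 s.
Node shift per orbit = (5490.0/86164) × 360° = 22.94°.
Equatorial spacing = 22.94 × 111.2 km/° = 2551 km.
At 53° latitude, spacing = 2551 × cos(53°) = 1535 km.

1530 km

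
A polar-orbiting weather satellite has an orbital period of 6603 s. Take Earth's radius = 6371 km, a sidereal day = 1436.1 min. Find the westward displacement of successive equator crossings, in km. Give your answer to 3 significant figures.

3070 km

During one orbit Earth rotates (6603.0 / 86166) × 360° = 27.59°.
At the equator that is 27.59° × (2π·6371/360) km/° = 27.59 × 111.2 = 3068 km.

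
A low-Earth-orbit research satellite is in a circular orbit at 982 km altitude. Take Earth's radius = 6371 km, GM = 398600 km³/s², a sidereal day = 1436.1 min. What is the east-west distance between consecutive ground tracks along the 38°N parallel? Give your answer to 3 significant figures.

2300 km

Semi-major axis a = 6371 + 982 = 7353 km. Period T = 2π√(a³/μ) = 2π√(7353³/398600) = 6274.9 s = 104.58 min.
Node shift per orbit = (6274.9/86166) × 360° = 26.22°.
Equatorial spacing = 26.22 × 111.2 km/° = 2915 km.
At 38° latitude, spacing = 2915 × cos(38°) = 2297 km.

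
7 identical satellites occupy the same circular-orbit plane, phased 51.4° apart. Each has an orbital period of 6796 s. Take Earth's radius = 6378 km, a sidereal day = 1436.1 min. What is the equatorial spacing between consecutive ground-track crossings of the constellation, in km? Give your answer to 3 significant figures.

Single-satellite node shift = (6796.0/86166) × 360° = 28.39°.
With 7 satellites evenly phased, successive equator crossings are 28.39/7 = 4.056° apart.
That is 4.056 × 111.3 = 452 km at the equator.

452 km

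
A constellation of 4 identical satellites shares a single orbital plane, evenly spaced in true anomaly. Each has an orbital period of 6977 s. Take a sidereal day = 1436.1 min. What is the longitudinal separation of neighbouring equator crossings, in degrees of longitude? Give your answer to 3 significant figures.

Single-satellite node shift = (6977.0/86166) × 360° = 29.15°.
With 4 satellites evenly phased, successive equator crossings are 29.15/4 = 7.287° apart.

7.29°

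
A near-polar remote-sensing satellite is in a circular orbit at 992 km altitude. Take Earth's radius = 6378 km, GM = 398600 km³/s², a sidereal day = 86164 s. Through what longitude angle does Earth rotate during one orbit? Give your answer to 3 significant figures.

Semi-major axis a = 6378 + 992 = 7370 km. Period T = 2π√(a³/μ) = 2π√(7370³/398600) = 6296.7 s = 104.94 min.
During one orbit Earth rotates (6296.7 / 86164) × 360° = 26.31°.

26.3°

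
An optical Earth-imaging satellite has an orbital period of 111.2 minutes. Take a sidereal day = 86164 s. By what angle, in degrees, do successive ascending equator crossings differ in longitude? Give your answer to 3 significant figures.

T = 111.2 min = 6672.0 s.
During one orbit Earth rotates (6672.0 / 86164) × 360° = 27.88°.

27.9°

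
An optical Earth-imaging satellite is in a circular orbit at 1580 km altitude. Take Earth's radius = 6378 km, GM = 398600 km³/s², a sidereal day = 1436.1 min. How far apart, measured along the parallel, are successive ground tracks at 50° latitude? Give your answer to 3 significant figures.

2110 km

Semi-major axis a = 6378 + 1580 = 7958 km. Period T = 2π√(a³/μ) = 2π√(7958³/398600) = 7065.1 s = 117.75 min.
Node shift per orbit = (7065.1/86166) × 360° = 29.52°.
Equatorial spacing = 29.52 × 111.3 km/° = 3286 km.
At 50° latitude, spacing = 3286 × cos(50°) = 2112 km.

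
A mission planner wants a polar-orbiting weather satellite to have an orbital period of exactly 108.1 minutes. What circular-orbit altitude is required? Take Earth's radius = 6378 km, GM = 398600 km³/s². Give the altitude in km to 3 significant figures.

1140 km

T = 108.1 min = 6486.0 s.
From T = 2π√(a³/μ): a = (μ T²/4π²)^(1/3) = (398600 × 6486.0² / 4π²)^(1/3) = 7517 km.
Altitude h = a − R = 7517 − 6378 = 1139 km.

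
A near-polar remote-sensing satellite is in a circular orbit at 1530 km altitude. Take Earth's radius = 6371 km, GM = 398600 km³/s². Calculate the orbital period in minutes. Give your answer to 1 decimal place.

Semi-major axis a = 6371 + 1530 = 7901 km. Period T = 2π√(a³/μ) = 2π√(7901³/398600) = 6989.3 s = 116.49 min.

116.5 min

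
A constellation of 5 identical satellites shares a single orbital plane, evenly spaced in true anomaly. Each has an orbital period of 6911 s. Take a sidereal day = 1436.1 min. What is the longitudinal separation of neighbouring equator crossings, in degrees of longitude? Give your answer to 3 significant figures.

5.77°

Single-satellite node shift = (6911.0/86166) × 360° = 28.87°.
With 5 satellites evenly phased, successive equator crossings are 28.87/5 = 5.775° apart.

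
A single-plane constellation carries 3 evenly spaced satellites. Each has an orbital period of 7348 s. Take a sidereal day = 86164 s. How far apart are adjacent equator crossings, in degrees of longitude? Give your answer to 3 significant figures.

10.2°

Single-satellite node shift = (7348.0/86164) × 360° = 30.70°.
With 3 satellites evenly phased, successive equator crossings are 30.70/3 = 10.234° apart.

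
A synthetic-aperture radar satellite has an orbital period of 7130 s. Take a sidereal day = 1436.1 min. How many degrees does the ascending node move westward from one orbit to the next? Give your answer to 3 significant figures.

During one orbit Earth rotates (7130.0 / 86166) × 360° = 29.79°.

29.8°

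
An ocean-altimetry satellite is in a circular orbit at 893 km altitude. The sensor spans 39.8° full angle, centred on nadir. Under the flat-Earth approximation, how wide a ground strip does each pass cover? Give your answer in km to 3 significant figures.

Half-angle = 39.8°/2 = 19.9°.
Swath width ≈ 2h·tan(θ/2) = 2 × 893 × tan(19.9°) = 646.5 km.

647 km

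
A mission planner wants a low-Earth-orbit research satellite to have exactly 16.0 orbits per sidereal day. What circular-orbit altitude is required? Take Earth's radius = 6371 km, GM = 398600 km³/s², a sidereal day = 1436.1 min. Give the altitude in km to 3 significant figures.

270 km

Required period T = 86166 / 16.0 = 5385.4 s.
From T = 2π√(a³/μ): a = (μ T²/4π²)^(1/3) = (398600 × 5385.4² / 4π²)^(1/3) = 6641 km.
Altitude h = a − R = 6641 − 6371 = 270 km.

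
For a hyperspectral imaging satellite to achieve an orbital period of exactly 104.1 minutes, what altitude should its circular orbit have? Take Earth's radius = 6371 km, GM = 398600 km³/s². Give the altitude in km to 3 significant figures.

T = 104.1 min = 6246.0 s.
From T = 2π√(a³/μ): a = (μ T²/4π²)^(1/3) = (398600 × 6246.0² / 4π²)^(1/3) = 7330 km.
Altitude h = a − R = 7330 − 6371 = 959 km.

959 km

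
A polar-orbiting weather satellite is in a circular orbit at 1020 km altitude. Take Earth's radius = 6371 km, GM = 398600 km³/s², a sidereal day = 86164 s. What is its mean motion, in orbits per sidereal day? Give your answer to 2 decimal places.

Semi-major axis a = 6371 + 1020 = 7391 km. Period T = 2π√(a³/μ) = 2π√(7391³/398600) = 6323.6 s = 105.39 min.
Orbits per sidereal day = 86164 / 6323.6 = 13.626.

13.63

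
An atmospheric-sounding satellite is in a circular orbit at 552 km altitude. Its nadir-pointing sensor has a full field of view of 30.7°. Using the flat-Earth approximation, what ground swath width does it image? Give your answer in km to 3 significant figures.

303 km

Half-angle = 30.7°/2 = 15.35°.
Swath width ≈ 2h·tan(θ/2) = 2 × 552 × tan(15.35°) = 303.1 km.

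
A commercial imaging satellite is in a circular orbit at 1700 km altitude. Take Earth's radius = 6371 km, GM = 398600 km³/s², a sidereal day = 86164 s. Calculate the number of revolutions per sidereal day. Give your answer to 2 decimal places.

11.94

Semi-major axis a = 6371 + 1700 = 8071 km. Period T = 2π√(a³/μ) = 2π√(8071³/398600) = 7216.1 s = 120.27 min.
Orbits per sidereal day = 86164 / 7216.1 = 11.941.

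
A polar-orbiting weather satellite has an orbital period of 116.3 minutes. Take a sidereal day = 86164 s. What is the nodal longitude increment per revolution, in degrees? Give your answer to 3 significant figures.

T = 116.3 min = 6978.0 s.
During one orbit Earth rotates (6978.0 / 86164) × 360° = 29.15°.

29.2°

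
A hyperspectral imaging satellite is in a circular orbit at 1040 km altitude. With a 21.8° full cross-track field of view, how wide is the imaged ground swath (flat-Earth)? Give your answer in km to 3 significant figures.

Half-angle = 21.8°/2 = 10.9°.
Swath width ≈ 2h·tan(θ/2) = 2 × 1040 × tan(10.9°) = 400.5 km.

401 km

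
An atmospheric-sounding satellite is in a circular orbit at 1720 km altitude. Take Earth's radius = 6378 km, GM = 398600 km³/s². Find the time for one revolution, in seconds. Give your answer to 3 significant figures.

Semi-major axis a = 6378 + 1720 = 8098 km. Period T = 2π√(a³/μ) = 2π√(8098³/398600) = 7252.3 s = 120.87 min.

7250 seconds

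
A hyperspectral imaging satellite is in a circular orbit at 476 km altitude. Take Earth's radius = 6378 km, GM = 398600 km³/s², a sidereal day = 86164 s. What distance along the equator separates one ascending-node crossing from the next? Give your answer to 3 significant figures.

2630 km

Semi-major axis a = 6378 + 476 = 6854 km. Period T = 2π√(a³/μ) = 2π√(6854³/398600) = 5647.1 s = 94.12 min.
During one orbit Earth rotates (5647.1 / 86164) × 360° = 23.59°.
At the equator that is 23.59° × (2π·6378/360) km/° = 23.59 × 111.3 = 2626 km.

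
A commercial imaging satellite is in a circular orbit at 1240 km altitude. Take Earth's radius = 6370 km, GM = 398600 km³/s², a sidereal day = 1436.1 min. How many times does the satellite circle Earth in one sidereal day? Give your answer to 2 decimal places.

Semi-major axis a = 6370 + 1240 = 7610 km. Period T = 2π√(a³/μ) = 2π√(7610³/398600) = 6606.8 s = 110.11 min.
Orbits per sidereal day = 86166 / 6606.8 = 13.042.

13.04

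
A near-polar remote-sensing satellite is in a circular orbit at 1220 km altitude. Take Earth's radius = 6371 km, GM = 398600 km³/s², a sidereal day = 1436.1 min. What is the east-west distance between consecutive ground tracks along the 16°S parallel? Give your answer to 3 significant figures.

Semi-major axis a = 6371 + 1220 = 7591 km. Period T = 2π√(a³/μ) = 2π√(7591³/398600) = 6582.0 s = 109.70 min.
Node shift per orbit = (6582.0/86166) × 360° = 27.50°.
Equatorial spacing = 27.50 × 111.2 km/° = 3058 km.
At 16° latitude, spacing = 3058 × cos(16°) = 2939 km.

2940 km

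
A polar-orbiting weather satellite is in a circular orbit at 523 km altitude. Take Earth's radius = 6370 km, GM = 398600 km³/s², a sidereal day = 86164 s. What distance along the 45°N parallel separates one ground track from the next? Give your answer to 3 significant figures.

1870 km

Semi-major axis a = 6370 + 523 = 6893 km. Period T = 2π√(a³/μ) = 2π√(6893³/398600) = 5695.4 s = 94.92 min.
Node shift per orbit = (5695.4/86164) × 360° = 23.80°.
Equatorial spacing = 23.80 × 111.2 km/° = 2646 km.
At 45° latitude, spacing = 2646 × cos(45°) = 1871 km.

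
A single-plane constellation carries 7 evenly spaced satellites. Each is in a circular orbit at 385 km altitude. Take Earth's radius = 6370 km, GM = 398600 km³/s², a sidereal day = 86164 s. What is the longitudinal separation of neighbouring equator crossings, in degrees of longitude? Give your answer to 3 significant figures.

3.30°

Semi-major axis a = 6370 + 385 = 6755 km. Period T = 2π√(a³/μ) = 2π√(6755³/398600) = 5525.2 s = 92.09 min.
Single-satellite node shift = (5525.2/86164) × 360° = 23.08°.
With 7 satellites evenly phased, successive equator crossings are 23.08/7 = 3.298° apart.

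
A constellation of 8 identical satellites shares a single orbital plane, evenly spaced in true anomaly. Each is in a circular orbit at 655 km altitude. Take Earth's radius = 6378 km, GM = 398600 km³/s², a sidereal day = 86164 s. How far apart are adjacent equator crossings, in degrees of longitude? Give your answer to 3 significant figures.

3.07°

Semi-major axis a = 6378 + 655 = 7033 km. Period T = 2π√(a³/μ) = 2π√(7033³/398600) = 5869.8 s = 97.83 min.
Single-satellite node shift = (5869.8/86164) × 360° = 24.52°.
With 8 satellites evenly phased, successive equator crossings are 24.52/8 = 3.066° apart.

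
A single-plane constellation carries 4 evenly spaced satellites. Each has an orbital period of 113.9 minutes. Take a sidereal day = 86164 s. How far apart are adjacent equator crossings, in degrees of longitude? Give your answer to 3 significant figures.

7.14°

T = 113.9 min = 6834.0 s.
Single-satellite node shift = (6834.0/86164) × 360° = 28.55°.
With 4 satellites evenly phased, successive equator crossings are 28.55/4 = 7.138° apart.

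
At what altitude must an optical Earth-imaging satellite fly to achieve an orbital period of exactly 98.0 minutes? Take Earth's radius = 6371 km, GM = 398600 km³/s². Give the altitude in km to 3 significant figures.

670 km

T = 98.0 min = 5880.0 s.
From T = 2π√(a³/μ): a = (μ T²/4π²)^(1/3) = (398600 × 5880.0² / 4π²)^(1/3) = 7041 km.
Altitude h = a − R = 7041 − 6371 = 670 km.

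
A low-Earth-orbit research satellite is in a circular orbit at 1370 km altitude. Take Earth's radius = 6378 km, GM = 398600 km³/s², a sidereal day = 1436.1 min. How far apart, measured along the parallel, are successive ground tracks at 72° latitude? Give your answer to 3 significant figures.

Semi-major axis a = 6378 + 1370 = 7748 km. Period T = 2π√(a³/μ) = 2π√(7748³/398600) = 6787.3 s = 113.12 min.
Node shift per orbit = (6787.3/86166) × 360° = 28.36°.
Equatorial spacing = 28.36 × 111.3 km/° = 3157 km.
At 72° latitude, spacing = 3157 × cos(72°) = 975 km.

975 km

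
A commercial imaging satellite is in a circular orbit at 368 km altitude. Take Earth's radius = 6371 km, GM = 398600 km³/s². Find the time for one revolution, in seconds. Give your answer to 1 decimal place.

5505.6 seconds

Semi-major axis a = 6371 + 368 = 6739 km. Period T = 2π√(a³/μ) = 2π√(6739³/398600) = 5505.6 s = 91.76 min.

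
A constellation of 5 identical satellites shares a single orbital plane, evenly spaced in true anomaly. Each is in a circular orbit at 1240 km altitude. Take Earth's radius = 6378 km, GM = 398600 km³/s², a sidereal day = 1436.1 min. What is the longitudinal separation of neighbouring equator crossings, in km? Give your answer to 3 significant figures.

616 km

Semi-major axis a = 6378 + 1240 = 7618 km. Period T = 2π√(a³/μ) = 2π√(7618³/398600) = 6617.2 s = 110.29 min.
Single-satellite node shift = (6617.2/86166) × 360° = 27.65°.
With 5 satellites evenly phased, successive equator crossings are 27.65/5 = 5.529° apart.
That is 5.529 × 111.3 = 616 km at the equator.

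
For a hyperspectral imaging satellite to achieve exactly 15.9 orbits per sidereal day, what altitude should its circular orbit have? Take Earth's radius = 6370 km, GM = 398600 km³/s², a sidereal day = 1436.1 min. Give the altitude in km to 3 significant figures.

298 km

Required period T = 86166 / 15.9 = 5419.2 s.
From T = 2π√(a³/μ): a = (μ T²/4π²)^(1/3) = (398600 × 5419.2² / 4π²)^(1/3) = 6668 km.
Altitude h = a − R = 6668 − 6370 = 298 km.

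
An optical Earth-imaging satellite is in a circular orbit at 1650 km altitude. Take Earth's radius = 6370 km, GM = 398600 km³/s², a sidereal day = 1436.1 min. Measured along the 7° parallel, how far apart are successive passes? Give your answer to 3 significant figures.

3300 km

Semi-major axis a = 6370 + 1650 = 8020 km. Period T = 2π√(a³/μ) = 2π√(8020³/398600) = 7147.8 s = 119.13 min.
Node shift per orbit = (7147.8/86166) × 360° = 29.86°.
Equatorial spacing = 29.86 × 111.2 km/° = 3320 km.
At 7° latitude, spacing = 3320 × cos(7°) = 3295 km.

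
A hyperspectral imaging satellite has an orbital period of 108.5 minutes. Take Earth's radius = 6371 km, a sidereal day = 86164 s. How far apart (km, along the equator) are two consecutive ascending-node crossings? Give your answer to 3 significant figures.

3020 km

T = 108.5 min = 6510.0 s.
During one orbit Earth rotates (6510.0 / 86164) × 360° = 27.20°.
At the equator that is 27.20° × (2π·6371/360) km/° = 27.20 × 111.2 = 3024 km.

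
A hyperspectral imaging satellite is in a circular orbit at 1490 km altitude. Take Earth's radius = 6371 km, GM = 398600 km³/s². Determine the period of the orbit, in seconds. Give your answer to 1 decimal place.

Semi-major axis a = 6371 + 1490 = 7861 km. Period T = 2π√(a³/μ) = 2π√(7861³/398600) = 6936.3 s = 115.61 min.

6936.3 seconds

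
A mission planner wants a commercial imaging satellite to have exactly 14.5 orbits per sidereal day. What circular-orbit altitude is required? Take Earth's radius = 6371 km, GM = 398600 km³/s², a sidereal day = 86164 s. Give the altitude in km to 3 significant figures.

Required period T = 86164 / 14.5 = 5942.3 s.
From T = 2π√(a³/μ): a = (μ T²/4π²)^(1/3) = (398600 × 5942.3² / 4π²)^(1/3) = 7091 km.
Altitude h = a − R = 7091 − 6371 = 720 km.

720 km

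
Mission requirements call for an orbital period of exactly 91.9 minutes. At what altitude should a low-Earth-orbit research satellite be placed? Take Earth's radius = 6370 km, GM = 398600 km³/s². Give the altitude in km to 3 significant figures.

T = 91.9 min = 5514.0 s.
From T = 2π√(a³/μ): a = (μ T²/4π²)^(1/3) = (398600 × 5514.0² / 4π²)^(1/3) = 6746 km.
Altitude h = a − R = 6746 − 6370 = 376 km.

376 km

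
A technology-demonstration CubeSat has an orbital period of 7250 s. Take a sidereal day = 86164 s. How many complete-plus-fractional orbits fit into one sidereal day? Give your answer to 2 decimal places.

Orbits per sidereal day = 86164 / 7250.0 = 11.885.

11.88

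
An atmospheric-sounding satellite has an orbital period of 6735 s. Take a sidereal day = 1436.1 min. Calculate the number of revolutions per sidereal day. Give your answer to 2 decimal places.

12.79

Orbits per sidereal day = 86166 / 6735.0 = 12.794.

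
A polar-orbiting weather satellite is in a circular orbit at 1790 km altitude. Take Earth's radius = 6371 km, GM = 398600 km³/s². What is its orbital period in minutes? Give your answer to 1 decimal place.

122.3 min

Semi-major axis a = 6371 + 1790 = 8161 km. Period T = 2π√(a³/μ) = 2π√(8161³/398600) = 7337.1 s = 122.29 min.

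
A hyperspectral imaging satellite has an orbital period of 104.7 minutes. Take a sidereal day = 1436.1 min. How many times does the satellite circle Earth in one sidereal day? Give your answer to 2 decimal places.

13.72

T = 104.7 min = 6282.0 s.
Orbits per sidereal day = 86166 / 6282.0 = 13.716.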